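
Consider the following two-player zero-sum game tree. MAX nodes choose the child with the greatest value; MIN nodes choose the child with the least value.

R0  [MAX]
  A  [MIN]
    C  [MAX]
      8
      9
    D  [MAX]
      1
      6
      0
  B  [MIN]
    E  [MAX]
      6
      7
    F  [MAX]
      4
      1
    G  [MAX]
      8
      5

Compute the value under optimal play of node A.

C (MAX): max(8, 9) = 9
D (MAX): max(1, 6, 0) = 6
A (MIN): min(9, 6) = 6

6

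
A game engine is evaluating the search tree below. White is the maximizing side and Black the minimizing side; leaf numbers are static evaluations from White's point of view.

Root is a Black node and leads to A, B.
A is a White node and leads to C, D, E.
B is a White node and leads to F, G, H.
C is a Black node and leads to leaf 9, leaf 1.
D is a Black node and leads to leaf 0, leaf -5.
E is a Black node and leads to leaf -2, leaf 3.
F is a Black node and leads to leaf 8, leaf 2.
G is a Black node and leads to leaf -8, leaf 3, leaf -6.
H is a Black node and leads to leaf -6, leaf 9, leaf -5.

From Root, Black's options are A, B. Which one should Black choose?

C (Black): min(9, 1) = 1
D (Black): min(0, -5) = -5
E (Black): min(-2, 3) = -2
A (White): max(1, -5, -2) = 1
F (Black): min(8, 2) = 2
G (Black): min(-8, 3, -6) = -8
H (Black): min(-6, 9, -5) = -6
B (White): max(2, -8, -6) = 2
Root (Black): min(1, 2) = 1
Black at Root wants the lowest of {A=1, B=2}, so chooses A.

A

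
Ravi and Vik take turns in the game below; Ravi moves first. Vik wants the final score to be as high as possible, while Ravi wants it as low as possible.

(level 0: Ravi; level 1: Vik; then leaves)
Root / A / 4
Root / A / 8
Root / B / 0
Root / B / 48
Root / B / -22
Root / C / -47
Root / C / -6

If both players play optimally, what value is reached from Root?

-6

A (Vik): max(4, 8) = 8
B (Vik): max(0, 48, -22) = 48
C (Vik): max(-47, -6) = -6
Root (Ravi): min(8, 48, -6) = -6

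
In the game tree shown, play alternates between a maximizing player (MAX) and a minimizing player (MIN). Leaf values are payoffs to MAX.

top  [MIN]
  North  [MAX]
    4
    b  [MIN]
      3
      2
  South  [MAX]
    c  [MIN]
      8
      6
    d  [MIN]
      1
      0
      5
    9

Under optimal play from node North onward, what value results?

4

b (MIN): min(3, 2) = 2
North (MAX): max(4, 2) = 4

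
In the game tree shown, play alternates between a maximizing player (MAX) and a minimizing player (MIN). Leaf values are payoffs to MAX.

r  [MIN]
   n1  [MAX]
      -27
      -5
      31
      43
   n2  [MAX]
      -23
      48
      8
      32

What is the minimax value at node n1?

43

n1 (MAX): max(-27, -5, 31, 43) = 43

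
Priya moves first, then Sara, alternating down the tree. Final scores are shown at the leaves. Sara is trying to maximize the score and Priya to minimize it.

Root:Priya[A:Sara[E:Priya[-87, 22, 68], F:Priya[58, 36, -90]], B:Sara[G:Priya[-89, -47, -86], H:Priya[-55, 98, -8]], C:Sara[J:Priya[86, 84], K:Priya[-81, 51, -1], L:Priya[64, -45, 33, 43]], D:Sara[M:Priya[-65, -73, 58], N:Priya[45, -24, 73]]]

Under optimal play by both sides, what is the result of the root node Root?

-87

E (Priya): min(-87, 22, 68) = -87
F (Priya): min(58, 36, -90) = -90
A (Sara): max(-87, -90) = -87
G (Priya): min(-89, -47, -86) = -89
H (Priya): min(-55, 98, -8) = -55
B (Sara): max(-89, -55) = -55
J (Priya): min(86, 84) = 84
K (Priya): min(-81, 51, -1) = -81
L (Priya): min(64, -45, 33, 43) = -45
C (Sara): max(84, -81, -45) = 84
M (Priya): min(-65, -73, 58) = -73
N (Priya): min(45, -24, 73) = -24
D (Sara): max(-73, -24) = -24
Root (Priya): min(-87, -55, 84, -24) = -87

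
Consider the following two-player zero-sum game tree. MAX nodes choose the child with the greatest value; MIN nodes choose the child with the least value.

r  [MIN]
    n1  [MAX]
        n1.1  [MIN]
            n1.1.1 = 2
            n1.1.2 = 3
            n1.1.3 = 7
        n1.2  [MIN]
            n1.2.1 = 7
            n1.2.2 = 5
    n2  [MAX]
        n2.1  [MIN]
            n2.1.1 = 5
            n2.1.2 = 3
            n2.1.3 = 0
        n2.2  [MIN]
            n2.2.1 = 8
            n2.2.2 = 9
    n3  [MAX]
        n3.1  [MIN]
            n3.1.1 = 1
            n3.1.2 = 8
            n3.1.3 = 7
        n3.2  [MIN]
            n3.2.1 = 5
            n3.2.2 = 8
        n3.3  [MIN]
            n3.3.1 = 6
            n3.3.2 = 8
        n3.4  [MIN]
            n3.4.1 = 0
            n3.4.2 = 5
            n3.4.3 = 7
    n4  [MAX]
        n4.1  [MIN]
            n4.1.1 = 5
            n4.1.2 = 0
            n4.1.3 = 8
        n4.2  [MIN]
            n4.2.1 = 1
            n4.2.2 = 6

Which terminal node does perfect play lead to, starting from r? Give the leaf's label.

n4.2.1

n1.1 (MIN): min(2, 3, 7) = 2
n1.2 (MIN): min(7, 5) = 5
n1 (MAX): max(2, 5) = 5
n2.1 (MIN): min(5, 3, 0) = 0
n2.2 (MIN): min(8, 9) = 8
n2 (MAX): max(0, 8) = 8
n3.1 (MIN): min(1, 8, 7) = 1
n3.2 (MIN): min(5, 8) = 5
n3.3 (MIN): min(6, 8) = 6
n3.4 (MIN): min(0, 5, 7) = 0
n3 (MAX): max(1, 5, 6, 0) = 6
n4.1 (MIN): min(5, 0, 8) = 0
n4.2 (MIN): min(1, 6) = 1
n4 (MAX): max(0, 1) = 1
r (MIN): min(5, 8, 6, 1) = 1
At r, MIN picks n4 (lowest: 1).
At n4, MAX picks n4.2 (highest: 1).
At n4.2, MIN picks n4.2.1 (lowest: 1).
Terminal value 1.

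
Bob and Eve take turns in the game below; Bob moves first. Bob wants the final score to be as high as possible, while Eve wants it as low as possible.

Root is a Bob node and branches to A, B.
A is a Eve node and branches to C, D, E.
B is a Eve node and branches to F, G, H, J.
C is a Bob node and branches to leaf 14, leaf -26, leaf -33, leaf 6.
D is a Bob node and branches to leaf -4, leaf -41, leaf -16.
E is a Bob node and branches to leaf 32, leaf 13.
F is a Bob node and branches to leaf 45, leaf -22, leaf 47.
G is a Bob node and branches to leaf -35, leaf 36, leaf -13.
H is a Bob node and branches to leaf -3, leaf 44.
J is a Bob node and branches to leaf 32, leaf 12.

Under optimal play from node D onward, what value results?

-4

D (Bob): max(-4, -41, -16) = -4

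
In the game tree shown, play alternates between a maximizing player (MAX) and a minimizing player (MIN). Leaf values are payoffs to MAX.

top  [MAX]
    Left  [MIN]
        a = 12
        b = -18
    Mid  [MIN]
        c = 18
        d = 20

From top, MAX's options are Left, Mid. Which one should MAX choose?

Mid

Left (MIN): min(12, -18) = -18
Mid (MIN): min(18, 20) = 18
top (MAX): max(-18, 18) = 18
MAX at top wants the highest of {Left=-18, Mid=18}, so chooses Mid.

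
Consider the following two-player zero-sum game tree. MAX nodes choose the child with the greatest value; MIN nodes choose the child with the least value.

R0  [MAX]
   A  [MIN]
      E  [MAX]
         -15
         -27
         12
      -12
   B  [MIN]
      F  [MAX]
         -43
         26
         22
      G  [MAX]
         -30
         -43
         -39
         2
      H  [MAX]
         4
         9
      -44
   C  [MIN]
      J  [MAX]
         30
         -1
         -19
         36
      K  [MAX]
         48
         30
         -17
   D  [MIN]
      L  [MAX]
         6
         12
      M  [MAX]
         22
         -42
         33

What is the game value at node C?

J (MAX): max(30, -1, -19, 36) = 36
K (MAX): max(48, 30, -17) = 48
C (MIN): min(36, 48) = 36

36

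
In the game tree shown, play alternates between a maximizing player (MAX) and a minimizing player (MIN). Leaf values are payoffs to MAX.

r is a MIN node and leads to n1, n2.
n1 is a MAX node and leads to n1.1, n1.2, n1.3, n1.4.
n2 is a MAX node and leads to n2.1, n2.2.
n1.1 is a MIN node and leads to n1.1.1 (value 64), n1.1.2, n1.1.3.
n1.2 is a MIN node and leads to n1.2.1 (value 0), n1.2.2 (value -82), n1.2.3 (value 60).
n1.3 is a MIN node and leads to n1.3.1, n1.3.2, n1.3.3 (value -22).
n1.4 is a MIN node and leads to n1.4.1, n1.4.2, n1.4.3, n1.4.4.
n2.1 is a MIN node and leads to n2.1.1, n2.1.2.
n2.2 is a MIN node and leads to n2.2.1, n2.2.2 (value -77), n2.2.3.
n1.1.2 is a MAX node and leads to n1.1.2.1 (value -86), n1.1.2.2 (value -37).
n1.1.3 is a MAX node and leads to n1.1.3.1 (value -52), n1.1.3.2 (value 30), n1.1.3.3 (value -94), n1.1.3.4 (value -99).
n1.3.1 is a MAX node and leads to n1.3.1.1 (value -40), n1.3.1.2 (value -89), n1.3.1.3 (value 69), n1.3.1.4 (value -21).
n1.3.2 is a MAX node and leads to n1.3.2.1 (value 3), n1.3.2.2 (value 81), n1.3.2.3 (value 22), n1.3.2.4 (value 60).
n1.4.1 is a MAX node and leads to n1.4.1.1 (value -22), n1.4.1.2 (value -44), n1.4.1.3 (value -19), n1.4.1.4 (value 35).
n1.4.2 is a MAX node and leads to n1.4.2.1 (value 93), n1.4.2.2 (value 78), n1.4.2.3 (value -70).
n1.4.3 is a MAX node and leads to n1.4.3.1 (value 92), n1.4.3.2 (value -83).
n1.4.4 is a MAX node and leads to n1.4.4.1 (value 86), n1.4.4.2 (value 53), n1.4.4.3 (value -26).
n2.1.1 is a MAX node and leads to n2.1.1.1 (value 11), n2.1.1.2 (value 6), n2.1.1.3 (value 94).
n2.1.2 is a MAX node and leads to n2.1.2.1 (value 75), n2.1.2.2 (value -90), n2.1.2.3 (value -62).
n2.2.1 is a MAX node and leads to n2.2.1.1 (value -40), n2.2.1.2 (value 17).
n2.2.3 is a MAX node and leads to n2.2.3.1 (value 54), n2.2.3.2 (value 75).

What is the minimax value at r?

n1.1.2 (MAX): max(-86, -37) = -37
n1.1.3 (MAX): max(-52, 30, -94, -99) = 30
n1.1 (MIN): min(64, -37, 30) = -37
n1.2 (MIN): min(0, -82, 60) = -82
n1.3.1 (MAX): max(-40, -89, 69, -21) = 69
n1.3.2 (MAX): max(3, 81, 22, 60) = 81
n1.3 (MIN): min(69, 81, -22) = -22
n1.4.1 (MAX): max(-22, -44, -19, 35) = 35
n1.4.2 (MAX): max(93, 78, -70) = 93
n1.4.3 (MAX): max(92, -83) = 92
n1.4.4 (MAX): max(86, 53, -26) = 86
n1.4 (MIN): min(35, 93, 92, 86) = 35
n1 (MAX): max(-37, -82, -22, 35) = 35
n2.1.1 (MAX): max(11, 6, 94) = 94
n2.1.2 (MAX): max(75, -90, -62) = 75
n2.1 (MIN): min(94, 75) = 75
n2.2.1 (MAX): max(-40, 17) = 17
n2.2.3 (MAX): max(54, 75) = 75
n2.2 (MIN): min(17, -77, 75) = -77
n2 (MAX): max(75, -77) = 75
r (MIN): min(35, 75) = 35

35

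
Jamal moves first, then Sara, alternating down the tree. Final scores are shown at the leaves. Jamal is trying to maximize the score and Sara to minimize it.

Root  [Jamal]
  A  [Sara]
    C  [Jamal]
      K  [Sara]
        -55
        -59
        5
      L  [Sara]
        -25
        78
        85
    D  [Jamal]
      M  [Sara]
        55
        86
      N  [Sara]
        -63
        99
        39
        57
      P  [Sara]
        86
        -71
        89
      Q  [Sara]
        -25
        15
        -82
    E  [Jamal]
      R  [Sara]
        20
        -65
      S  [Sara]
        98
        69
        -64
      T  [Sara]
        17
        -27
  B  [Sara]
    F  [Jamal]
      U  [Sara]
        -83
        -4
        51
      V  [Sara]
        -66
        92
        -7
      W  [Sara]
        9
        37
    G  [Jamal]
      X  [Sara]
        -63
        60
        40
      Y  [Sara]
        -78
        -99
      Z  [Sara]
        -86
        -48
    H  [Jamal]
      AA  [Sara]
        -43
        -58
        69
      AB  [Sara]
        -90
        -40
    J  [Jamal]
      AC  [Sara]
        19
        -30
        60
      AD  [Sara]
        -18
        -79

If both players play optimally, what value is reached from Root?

K (Sara): min(-55, -59, 5) = -59
L (Sara): min(-25, 78, 85) = -25
C (Jamal): max(-59, -25) = -25
M (Sara): min(55, 86) = 55
N (Sara): min(-63, 99, 39, 57) = -63
P (Sara): min(86, -71, 89) = -71
Q (Sara): min(-25, 15, -82) = -82
D (Jamal): max(55, -63, -71, -82) = 55
R (Sara): min(20, -65) = -65
S (Sara): min(98, 69, -64) = -64
T (Sara): min(17, -27) = -27
E (Jamal): max(-65, -64, -27) = -27
A (Sara): min(-25, 55, -27) = -27
U (Sara): min(-83, -4, 51) = -83
V (Sara): min(-66, 92, -7) = -66
W (Sara): min(9, 37) = 9
F (Jamal): max(-83, -66, 9) = 9
X (Sara): min(-63, 60, 40) = -63
Y (Sara): min(-78, -99) = -99
Z (Sara): min(-86, -48) = -86
G (Jamal): max(-63, -99, -86) = -63
AA (Sara): min(-43, -58, 69) = -58
AB (Sara): min(-90, -40) = -90
H (Jamal): max(-58, -90) = -58
AC (Sara): min(19, -30, 60) = -30
AD (Sara): min(-18, -79) = -79
J (Jamal): max(-30, -79) = -30
B (Sara): min(9, -63, -58, -30) = -63
Root (Jamal): max(-27, -63) = -27

-27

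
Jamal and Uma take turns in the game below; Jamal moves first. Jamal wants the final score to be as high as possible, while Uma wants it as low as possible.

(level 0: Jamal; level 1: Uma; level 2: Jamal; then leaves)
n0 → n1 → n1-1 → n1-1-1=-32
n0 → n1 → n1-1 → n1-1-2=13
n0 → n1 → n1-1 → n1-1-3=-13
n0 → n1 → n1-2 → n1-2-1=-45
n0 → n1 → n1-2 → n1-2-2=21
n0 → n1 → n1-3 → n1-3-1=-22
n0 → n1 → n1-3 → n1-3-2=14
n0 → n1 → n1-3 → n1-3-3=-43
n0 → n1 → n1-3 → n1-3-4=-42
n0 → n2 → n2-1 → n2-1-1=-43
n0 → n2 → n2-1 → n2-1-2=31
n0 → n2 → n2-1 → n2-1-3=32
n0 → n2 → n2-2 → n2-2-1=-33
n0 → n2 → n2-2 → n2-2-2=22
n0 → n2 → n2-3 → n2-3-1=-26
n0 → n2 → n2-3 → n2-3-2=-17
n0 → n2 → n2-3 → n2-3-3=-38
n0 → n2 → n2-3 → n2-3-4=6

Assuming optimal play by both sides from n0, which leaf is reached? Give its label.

n1-1-2

n1-1 (Jamal): max(-32, 13, -13) = 13
n1-2 (Jamal): max(-45, 21) = 21
n1-3 (Jamal): max(-22, 14, -43, -42) = 14
n1 (Uma): min(13, 21, 14) = 13
n2-1 (Jamal): max(-43, 31, 32) = 32
n2-2 (Jamal): max(-33, 22) = 22
n2-3 (Jamal): max(-26, -17, -38, 6) = 6
n2 (Uma): min(32, 22, 6) = 6
n0 (Jamal): max(13, 6) = 13
At n0, Jamal picks n1 (highest: 13).
At n1, Uma picks n1-1 (lowest: 13).
At n1-1, Jamal picks n1-1-2 (highest: 13).
Terminal value 13.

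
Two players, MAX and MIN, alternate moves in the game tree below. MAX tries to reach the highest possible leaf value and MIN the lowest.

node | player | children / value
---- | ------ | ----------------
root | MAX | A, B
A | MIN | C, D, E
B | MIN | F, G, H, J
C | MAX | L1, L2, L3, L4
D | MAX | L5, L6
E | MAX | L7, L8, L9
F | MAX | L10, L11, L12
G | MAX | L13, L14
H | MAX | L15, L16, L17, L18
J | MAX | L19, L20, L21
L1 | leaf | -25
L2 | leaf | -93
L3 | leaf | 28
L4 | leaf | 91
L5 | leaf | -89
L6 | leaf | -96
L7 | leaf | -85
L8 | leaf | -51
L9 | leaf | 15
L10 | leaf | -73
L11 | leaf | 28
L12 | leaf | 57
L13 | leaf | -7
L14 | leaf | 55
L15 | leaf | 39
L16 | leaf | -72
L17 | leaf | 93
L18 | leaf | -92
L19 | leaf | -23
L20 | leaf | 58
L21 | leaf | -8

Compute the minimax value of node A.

C (MAX): max(-25, -93, 28, 91) = 91
D (MAX): max(-89, -96) = -89
E (MAX): max(-85, -51, 15) = 15
A (MIN): min(91, -89, 15) = -89

-89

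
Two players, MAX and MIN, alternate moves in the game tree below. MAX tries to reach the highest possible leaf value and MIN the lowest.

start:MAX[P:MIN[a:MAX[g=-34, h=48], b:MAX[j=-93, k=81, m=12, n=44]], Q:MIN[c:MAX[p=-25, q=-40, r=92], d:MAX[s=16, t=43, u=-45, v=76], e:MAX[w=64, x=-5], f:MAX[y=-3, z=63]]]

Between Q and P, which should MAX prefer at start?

c (MAX): max(-25, -40, 92) = 92
d (MAX): max(16, 43, -45, 76) = 76
e (MAX): max(64, -5) = 64
f (MAX): max(-3, 63) = 63
Q (MIN): min(92, 76, 64, 63) = 63
a (MAX): max(-34, 48) = 48
b (MAX): max(-93, 81, 12, 44) = 81
P (MIN): min(48, 81) = 48
MAX prefers the higher value; Q=63, P=48. Q is better since 63 > 48.

Q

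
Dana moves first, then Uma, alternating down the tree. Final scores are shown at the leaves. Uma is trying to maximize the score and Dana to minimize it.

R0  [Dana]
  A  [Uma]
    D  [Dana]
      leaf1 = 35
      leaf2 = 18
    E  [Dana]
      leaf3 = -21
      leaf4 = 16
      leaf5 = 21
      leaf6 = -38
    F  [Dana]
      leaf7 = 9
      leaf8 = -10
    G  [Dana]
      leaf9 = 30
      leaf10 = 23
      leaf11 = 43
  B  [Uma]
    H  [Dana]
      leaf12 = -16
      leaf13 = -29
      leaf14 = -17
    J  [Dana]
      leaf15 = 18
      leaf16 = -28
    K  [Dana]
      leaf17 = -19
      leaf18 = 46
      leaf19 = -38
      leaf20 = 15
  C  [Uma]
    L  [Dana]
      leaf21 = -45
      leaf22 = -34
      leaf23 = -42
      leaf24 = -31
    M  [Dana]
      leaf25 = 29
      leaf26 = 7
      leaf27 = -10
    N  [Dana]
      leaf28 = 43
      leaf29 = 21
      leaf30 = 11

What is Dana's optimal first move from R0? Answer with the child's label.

D (Dana): min(35, 18) = 18
E (Dana): min(-21, 16, 21, -38) = -38
F (Dana): min(9, -10) = -10
G (Dana): min(30, 23, 43) = 23
A (Uma): max(18, -38, -10, 23) = 23
H (Dana): min(-16, -29, -17) = -29
J (Dana): min(18, -28) = -28
K (Dana): min(-19, 46, -38, 15) = -38
B (Uma): max(-29, -28, -38) = -28
L (Dana): min(-45, -34, -42, -31) = -45
M (Dana): min(29, 7, -10) = -10
N (Dana): min(43, 21, 11) = 11
C (Uma): max(-45, -10, 11) = 11
R0 (Dana): min(23, -28, 11) = -28
Dana at R0 wants the lowest of {A=23, B=-28, C=11}, so chooses B.

B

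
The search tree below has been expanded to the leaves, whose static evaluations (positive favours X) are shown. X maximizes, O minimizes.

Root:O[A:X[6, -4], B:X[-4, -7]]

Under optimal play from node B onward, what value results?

-4

B (X): max(-4, -7) = -4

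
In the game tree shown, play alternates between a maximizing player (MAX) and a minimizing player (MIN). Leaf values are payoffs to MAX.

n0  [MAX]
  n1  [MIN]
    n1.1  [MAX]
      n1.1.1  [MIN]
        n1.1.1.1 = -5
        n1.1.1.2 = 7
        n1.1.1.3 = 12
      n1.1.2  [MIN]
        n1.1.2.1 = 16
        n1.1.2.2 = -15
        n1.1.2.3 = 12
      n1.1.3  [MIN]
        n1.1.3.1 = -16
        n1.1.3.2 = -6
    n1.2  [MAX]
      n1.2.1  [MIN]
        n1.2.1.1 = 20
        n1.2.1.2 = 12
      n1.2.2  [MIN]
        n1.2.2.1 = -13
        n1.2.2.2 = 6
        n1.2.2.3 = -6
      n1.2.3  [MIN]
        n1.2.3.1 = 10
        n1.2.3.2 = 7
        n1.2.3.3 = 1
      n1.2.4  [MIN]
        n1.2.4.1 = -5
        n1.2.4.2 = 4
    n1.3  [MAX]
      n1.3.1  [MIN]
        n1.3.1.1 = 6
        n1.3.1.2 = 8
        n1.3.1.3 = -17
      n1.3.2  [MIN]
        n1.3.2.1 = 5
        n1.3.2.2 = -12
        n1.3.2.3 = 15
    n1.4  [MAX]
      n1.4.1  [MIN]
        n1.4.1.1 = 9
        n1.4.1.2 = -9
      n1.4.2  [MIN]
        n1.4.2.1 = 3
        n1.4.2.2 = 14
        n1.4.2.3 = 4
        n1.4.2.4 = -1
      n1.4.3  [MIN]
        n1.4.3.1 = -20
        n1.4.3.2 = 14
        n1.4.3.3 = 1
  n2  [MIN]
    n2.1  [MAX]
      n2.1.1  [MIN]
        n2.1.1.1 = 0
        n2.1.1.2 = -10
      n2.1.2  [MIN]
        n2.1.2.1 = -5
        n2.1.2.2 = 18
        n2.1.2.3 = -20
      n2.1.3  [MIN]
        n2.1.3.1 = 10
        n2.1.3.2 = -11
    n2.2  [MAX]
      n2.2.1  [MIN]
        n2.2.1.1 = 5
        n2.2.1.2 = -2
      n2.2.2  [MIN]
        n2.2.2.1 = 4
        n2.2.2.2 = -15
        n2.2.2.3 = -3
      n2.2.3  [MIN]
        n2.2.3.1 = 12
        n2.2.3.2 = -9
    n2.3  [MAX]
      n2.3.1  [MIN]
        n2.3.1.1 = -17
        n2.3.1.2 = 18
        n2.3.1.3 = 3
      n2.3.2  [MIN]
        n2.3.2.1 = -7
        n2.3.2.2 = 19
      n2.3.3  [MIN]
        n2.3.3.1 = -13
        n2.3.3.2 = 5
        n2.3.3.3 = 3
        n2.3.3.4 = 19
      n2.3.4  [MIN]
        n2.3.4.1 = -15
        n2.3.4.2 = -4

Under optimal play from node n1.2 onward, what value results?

n1.2.1 (MIN): min(20, 12) = 12
n1.2.2 (MIN): min(-13, 6, -6) = -13
n1.2.3 (MIN): min(10, 7, 1) = 1
n1.2.4 (MIN): min(-5, 4) = -5
n1.2 (MAX): max(12, -13, 1, -5) = 12

12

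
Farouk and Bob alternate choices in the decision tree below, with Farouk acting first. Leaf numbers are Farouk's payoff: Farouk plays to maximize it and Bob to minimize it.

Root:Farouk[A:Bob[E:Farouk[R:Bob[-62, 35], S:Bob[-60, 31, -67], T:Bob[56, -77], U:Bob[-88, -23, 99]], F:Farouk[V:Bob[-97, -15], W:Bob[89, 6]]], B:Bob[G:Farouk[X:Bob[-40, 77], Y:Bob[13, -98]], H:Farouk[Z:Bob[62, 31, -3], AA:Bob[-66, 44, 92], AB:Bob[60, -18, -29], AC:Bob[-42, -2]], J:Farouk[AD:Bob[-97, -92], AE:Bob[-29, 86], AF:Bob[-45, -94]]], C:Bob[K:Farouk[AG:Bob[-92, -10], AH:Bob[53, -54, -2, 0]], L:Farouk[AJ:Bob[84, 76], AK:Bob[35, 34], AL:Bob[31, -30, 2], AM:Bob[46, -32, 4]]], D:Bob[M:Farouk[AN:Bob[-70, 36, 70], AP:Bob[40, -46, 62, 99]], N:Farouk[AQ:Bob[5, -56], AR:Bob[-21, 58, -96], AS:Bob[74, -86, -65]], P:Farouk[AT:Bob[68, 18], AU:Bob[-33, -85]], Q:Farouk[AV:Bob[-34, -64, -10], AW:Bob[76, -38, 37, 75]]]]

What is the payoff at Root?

-40

R (Bob): min(-62, 35) = -62
S (Bob): min(-60, 31, -67) = -67
T (Bob): min(56, -77) = -77
U (Bob): min(-88, -23, 99) = -88
E (Farouk): max(-62, -67, -77, -88) = -62
V (Bob): min(-97, -15) = -97
W (Bob): min(89, 6) = 6
F (Farouk): max(-97, 6) = 6
A (Bob): min(-62, 6) = -62
X (Bob): min(-40, 77) = -40
Y (Bob): min(13, -98) = -98
G (Farouk): max(-40, -98) = -40
Z (Bob): min(62, 31, -3) = -3
AA (Bob): min(-66, 44, 92) = -66
AB (Bob): min(60, -18, -29) = -29
AC (Bob): min(-42, -2) = -42
H (Farouk): max(-3, -66, -29, -42) = -3
AD (Bob): min(-97, -92) = -97
AE (Bob): min(-29, 86) = -29
AF (Bob): min(-45, -94) = -94
J (Farouk): max(-97, -29, -94) = -29
B (Bob): min(-40, -3, -29) = -40
AG (Bob): min(-92, -10) = -92
AH (Bob): min(53, -54, -2, 0) = -54
K (Farouk): max(-92, -54) = -54
AJ (Bob): min(84, 76) = 76
AK (Bob): min(35, 34) = 34
AL (Bob): min(31, -30, 2) = -30
AM (Bob): min(46, -32, 4) = -32
L (Farouk): max(76, 34, -30, -32) = 76
C (Bob): min(-54, 76) = -54
AN (Bob): min(-70, 36, 70) = -70
AP (Bob): min(40, -46, 62, 99) = -46
M (Farouk): max(-70, -46) = -46
AQ (Bob): min(5, -56) = -56
AR (Bob): min(-21, 58, -96) = -96
AS (Bob): min(74, -86, -65) = -86
N (Farouk): max(-56, -96, -86) = -56
AT (Bob): min(68, 18) = 18
AU (Bob): min(-33, -85) = -85
P (Farouk): max(18, -85) = 18
AV (Bob): min(-34, -64, -10) = -64
AW (Bob): min(76, -38, 37, 75) = -38
Q (Farouk): max(-64, -38) = -38
D (Bob): min(-46, -56, 18, -38) = -56
Root (Farouk): max(-62, -40, -54, -56) = -40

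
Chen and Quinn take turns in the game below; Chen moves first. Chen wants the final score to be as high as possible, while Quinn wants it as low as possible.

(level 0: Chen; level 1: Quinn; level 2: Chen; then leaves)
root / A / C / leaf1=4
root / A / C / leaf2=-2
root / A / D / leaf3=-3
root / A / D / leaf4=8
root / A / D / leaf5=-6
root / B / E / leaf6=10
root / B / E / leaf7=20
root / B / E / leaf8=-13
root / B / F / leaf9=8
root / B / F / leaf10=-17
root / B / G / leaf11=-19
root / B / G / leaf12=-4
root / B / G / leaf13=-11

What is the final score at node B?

-4

E (Chen): max(10, 20, -13) = 20
F (Chen): max(8, -17) = 8
G (Chen): max(-19, -4, -11) = -4
B (Quinn): min(20, 8, -4) = -4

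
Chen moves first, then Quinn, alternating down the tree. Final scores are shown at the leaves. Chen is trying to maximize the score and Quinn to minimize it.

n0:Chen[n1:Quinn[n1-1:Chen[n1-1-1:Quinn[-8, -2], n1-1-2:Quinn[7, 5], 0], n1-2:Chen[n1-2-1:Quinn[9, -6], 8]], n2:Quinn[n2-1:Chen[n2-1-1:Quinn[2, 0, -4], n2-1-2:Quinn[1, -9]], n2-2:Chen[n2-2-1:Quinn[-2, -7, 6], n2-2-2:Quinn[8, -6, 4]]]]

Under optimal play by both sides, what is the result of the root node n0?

n1-1-1 (Quinn): min(-8, -2) = -8
n1-1-2 (Quinn): min(7, 5) = 5
n1-1 (Chen): max(-8, 5, 0) = 5
n1-2-1 (Quinn): min(9, -6) = -6
n1-2 (Chen): max(-6, 8) = 8
n1 (Quinn): min(5, 8) = 5
n2-1-1 (Quinn): min(2, 0, -4) = -4
n2-1-2 (Quinn): min(1, -9) = -9
n2-1 (Chen): max(-4, -9) = -4
n2-2-1 (Quinn): min(-2, -7, 6) = -7
n2-2-2 (Quinn): min(8, -6, 4) = -6
n2-2 (Chen): max(-7, -6) = -6
n2 (Quinn): min(-4, -6) = -6
n0 (Chen): max(5, -6) = 5

5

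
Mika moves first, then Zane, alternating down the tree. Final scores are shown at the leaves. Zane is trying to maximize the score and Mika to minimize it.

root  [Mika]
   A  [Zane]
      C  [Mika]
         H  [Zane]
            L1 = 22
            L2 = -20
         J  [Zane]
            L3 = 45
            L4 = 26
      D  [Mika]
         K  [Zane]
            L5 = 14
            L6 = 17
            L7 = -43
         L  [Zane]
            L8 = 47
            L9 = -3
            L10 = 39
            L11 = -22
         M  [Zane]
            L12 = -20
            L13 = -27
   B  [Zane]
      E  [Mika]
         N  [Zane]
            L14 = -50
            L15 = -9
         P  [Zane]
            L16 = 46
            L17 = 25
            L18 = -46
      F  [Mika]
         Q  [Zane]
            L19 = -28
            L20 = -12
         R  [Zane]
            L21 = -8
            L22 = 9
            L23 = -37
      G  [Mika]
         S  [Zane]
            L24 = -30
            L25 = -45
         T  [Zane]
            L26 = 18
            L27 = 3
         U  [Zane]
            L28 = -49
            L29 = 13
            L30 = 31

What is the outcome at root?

-9

H (Zane): max(22, -20) = 22
J (Zane): max(45, 26) = 45
C (Mika): min(22, 45) = 22
K (Zane): max(14, 17, -43) = 17
L (Zane): max(47, -3, 39, -22) = 47
M (Zane): max(-20, -27) = -20
D (Mika): min(17, 47, -20) = -20
A (Zane): max(22, -20) = 22
N (Zane): max(-50, -9) = -9
P (Zane): max(46, 25, -46) = 46
E (Mika): min(-9, 46) = -9
Q (Zane): max(-28, -12) = -12
R (Zane): max(-8, 9, -37) = 9
F (Mika): min(-12, 9) = -12
S (Zane): max(-30, -45) = -30
T (Zane): max(18, 3) = 18
U (Zane): max(-49, 13, 31) = 31
G (Mika): min(-30, 18, 31) = -30
B (Zane): max(-9, -12, -30) = -9
root (Mika): min(22, -9) = -9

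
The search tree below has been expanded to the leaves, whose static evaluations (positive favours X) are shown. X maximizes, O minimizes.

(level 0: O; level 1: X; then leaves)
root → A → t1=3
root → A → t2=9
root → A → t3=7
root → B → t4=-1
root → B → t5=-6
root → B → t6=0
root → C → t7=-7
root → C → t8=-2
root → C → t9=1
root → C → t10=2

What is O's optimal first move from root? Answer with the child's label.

A (X): max(3, 9, 7) = 9
B (X): max(-1, -6, 0) = 0
C (X): max(-7, -2, 1, 2) = 2
root (O): min(9, 0, 2) = 0
O at root wants the lowest of {A=9, B=0, C=2}, so chooses B.

B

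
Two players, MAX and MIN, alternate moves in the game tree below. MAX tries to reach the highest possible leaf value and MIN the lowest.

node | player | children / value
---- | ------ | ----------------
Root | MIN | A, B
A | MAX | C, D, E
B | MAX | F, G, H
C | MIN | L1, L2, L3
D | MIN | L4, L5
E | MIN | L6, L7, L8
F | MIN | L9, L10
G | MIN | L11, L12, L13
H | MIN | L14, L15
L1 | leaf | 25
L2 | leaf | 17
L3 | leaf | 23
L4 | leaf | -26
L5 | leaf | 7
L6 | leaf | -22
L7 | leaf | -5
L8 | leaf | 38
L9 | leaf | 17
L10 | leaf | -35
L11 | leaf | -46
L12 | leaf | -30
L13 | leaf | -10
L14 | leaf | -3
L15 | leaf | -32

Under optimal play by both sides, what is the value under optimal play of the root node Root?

C (MIN): min(25, 17, 23) = 17
D (MIN): min(-26, 7) = -26
E (MIN): min(-22, -5, 38) = -22
A (MAX): max(17, -26, -22) = 17
F (MIN): min(17, -35) = -35
G (MIN): min(-46, -30, -10) = -46
H (MIN): min(-3, -32) = -32
B (MAX): max(-35, -46, -32) = -32
Root (MIN): min(17, -32) = -32

-32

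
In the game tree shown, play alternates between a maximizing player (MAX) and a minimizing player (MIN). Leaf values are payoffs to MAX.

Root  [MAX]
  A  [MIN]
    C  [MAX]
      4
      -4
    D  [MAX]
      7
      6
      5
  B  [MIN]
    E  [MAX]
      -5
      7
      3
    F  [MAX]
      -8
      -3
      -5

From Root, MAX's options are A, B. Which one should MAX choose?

A

C (MAX): max(4, -4) = 4
D (MAX): max(7, 6, 5) = 7
A (MIN): min(4, 7) = 4
E (MAX): max(-5, 7, 3) = 7
F (MAX): max(-8, -3, -5) = -3
B (MIN): min(7, -3) = -3
Root (MAX): max(4, -3) = 4
MAX at Root wants the highest of {A=4, B=-3}, so chooses A.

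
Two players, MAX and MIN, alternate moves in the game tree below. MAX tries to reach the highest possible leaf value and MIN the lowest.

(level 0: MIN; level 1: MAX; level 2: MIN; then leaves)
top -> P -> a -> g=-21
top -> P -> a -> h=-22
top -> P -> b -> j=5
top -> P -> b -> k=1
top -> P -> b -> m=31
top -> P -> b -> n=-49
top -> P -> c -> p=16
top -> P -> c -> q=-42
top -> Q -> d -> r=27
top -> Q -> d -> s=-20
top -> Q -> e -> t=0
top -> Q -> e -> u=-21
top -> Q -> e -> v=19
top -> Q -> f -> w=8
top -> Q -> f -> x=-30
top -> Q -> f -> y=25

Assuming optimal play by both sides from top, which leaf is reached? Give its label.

a (MIN): min(-21, -22) = -22
b (MIN): min(5, 1, 31, -49) = -49
c (MIN): min(16, -42) = -42
P (MAX): max(-22, -49, -42) = -22
d (MIN): min(27, -20) = -20
e (MIN): min(0, -21, 19) = -21
f (MIN): min(8, -30, 25) = -30
Q (MAX): max(-20, -21, -30) = -20
top (MIN): min(-22, -20) = -22
At top, MIN picks P (lowest: -22).
At P, MAX picks a (highest: -22).
At a, MIN picks h (lowest: -22).
Terminal value -22.

h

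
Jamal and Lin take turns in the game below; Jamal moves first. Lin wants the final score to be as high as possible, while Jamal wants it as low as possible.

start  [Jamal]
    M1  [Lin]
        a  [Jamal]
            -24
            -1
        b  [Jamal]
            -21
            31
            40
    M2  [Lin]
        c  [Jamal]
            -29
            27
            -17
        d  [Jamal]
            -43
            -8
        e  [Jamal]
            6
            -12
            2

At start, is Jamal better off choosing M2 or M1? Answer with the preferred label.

M1

c (Jamal): min(-29, 27, -17) = -29
d (Jamal): min(-43, -8) = -43
e (Jamal): min(6, -12, 2) = -12
M2 (Lin): max(-29, -43, -12) = -12
a (Jamal): min(-24, -1) = -24
b (Jamal): min(-21, 31, 40) = -21
M1 (Lin): max(-24, -21) = -21
Jamal prefers the lower value; M2=-12, M1=-21. M1 is better since -21 < -12.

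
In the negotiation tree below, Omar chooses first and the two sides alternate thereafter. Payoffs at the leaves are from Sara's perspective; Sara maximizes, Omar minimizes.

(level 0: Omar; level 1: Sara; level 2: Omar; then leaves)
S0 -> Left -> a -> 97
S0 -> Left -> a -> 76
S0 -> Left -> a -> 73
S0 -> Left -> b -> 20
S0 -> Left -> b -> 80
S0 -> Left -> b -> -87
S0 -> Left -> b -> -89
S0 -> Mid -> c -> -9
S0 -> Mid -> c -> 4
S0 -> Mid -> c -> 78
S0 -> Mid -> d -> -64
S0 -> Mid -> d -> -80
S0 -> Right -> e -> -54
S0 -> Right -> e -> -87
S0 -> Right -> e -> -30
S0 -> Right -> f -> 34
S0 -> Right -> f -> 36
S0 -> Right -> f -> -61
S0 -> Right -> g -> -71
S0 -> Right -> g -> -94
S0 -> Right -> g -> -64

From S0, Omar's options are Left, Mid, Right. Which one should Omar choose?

a (Omar): min(97, 76, 73) = 73
b (Omar): min(20, 80, -87, -89) = -89
Left (Sara): max(73, -89) = 73
c (Omar): min(-9, 4, 78) = -9
d (Omar): min(-64, -80) = -80
Mid (Sara): max(-9, -80) = -9
e (Omar): min(-54, -87, -30) = -87
f (Omar): min(34, 36, -61) = -61
g (Omar): min(-71, -94, -64) = -94
Right (Sara): max(-87, -61, -94) = -61
S0 (Omar): min(73, -9, -61) = -61
Omar at S0 wants the lowest of {Left=73, Mid=-9, Right=-61}, so chooses Right.

Right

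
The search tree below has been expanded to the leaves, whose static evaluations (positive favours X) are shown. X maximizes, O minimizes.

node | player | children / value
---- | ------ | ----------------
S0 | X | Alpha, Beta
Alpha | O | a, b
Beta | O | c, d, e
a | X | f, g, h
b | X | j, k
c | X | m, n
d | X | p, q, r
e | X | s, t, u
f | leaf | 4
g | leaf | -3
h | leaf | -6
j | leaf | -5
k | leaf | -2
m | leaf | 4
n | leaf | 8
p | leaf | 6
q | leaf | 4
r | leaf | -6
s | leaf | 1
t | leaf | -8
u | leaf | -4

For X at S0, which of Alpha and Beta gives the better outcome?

Beta

a (X): max(4, -3, -6) = 4
b (X): max(-5, -2) = -2
Alpha (O): min(4, -2) = -2
c (X): max(4, 8) = 8
d (X): max(6, 4, -6) = 6
e (X): max(1, -8, -4) = 1
Beta (O): min(8, 6, 1) = 1
X prefers the higher value; Alpha=-2, Beta=1. Beta is better since 1 > -2.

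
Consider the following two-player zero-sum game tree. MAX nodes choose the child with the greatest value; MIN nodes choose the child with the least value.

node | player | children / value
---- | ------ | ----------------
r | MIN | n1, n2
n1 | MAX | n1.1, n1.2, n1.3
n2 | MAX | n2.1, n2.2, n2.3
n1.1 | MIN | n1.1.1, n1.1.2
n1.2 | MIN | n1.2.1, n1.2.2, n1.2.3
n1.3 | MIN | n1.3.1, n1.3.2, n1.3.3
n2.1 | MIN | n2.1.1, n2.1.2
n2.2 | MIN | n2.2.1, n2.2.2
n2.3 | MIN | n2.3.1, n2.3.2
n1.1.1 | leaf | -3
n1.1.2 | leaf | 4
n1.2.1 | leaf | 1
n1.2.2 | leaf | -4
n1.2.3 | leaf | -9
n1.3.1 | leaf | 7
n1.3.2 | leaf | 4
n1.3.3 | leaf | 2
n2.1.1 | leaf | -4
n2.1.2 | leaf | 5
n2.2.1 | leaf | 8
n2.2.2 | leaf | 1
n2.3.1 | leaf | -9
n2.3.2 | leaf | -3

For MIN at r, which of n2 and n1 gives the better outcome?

n2

n2.1 (MIN): min(-4, 5) = -4
n2.2 (MIN): min(8, 1) = 1
n2.3 (MIN): min(-9, -3) = -9
n2 (MAX): max(-4, 1, -9) = 1
n1.1 (MIN): min(-3, 4) = -3
n1.2 (MIN): min(1, -4, -9) = -9
n1.3 (MIN): min(7, 4, 2) = 2
n1 (MAX): max(-3, -9, 2) = 2
MIN prefers the lower value; n2=1, n1=2. n2 is better since 1 < 2.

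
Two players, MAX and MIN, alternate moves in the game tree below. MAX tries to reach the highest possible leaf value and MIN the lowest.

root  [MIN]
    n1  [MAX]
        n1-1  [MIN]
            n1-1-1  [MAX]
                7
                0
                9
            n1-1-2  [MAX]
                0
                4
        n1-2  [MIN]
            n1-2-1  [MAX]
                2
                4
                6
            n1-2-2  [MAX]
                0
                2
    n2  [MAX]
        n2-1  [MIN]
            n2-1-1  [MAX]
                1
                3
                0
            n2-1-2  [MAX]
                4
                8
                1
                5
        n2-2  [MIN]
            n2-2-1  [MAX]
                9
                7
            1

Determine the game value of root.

3

n1-1-1 (MAX): max(7, 0, 9) = 9
n1-1-2 (MAX): max(0, 4) = 4
n1-1 (MIN): min(9, 4) = 4
n1-2-1 (MAX): max(2, 4, 6) = 6
n1-2-2 (MAX): max(0, 2) = 2
n1-2 (MIN): min(6, 2) = 2
n1 (MAX): max(4, 2) = 4
n2-1-1 (MAX): max(1, 3, 0) = 3
n2-1-2 (MAX): max(4, 8, 1, 5) = 8
n2-1 (MIN): min(3, 8) = 3
n2-2-1 (MAX): max(9, 7) = 9
n2-2 (MIN): min(9, 1) = 1
n2 (MAX): max(3, 1) = 3
root (MIN): min(4, 3) = 3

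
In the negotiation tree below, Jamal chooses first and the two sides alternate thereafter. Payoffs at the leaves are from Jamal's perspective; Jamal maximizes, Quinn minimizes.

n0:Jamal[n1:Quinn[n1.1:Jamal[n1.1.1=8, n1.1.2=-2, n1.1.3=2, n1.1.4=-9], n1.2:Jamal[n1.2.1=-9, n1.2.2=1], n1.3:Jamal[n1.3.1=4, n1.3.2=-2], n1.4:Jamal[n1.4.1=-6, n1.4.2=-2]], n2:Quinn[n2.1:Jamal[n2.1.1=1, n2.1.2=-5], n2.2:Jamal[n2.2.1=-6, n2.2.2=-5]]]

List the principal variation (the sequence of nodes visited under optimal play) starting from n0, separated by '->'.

n0 -> n1 -> n1.4 -> n1.4.2

n1.1 (Jamal): max(8, -2, 2, -9) = 8
n1.2 (Jamal): max(-9, 1) = 1
n1.3 (Jamal): max(4, -2) = 4
n1.4 (Jamal): max(-6, -2) = -2
n1 (Quinn): min(8, 1, 4, -2) = -2
n2.1 (Jamal): max(1, -5) = 1
n2.2 (Jamal): max(-6, -5) = -5
n2 (Quinn): min(1, -5) = -5
n0 (Jamal): max(-2, -5) = -2
At n0, Jamal picks n1 (highest: -2).
At n1, Quinn picks n1.4 (lowest: -2).
At n1.4, Jamal picks n1.4.2 (highest: -2).
Terminal value -2.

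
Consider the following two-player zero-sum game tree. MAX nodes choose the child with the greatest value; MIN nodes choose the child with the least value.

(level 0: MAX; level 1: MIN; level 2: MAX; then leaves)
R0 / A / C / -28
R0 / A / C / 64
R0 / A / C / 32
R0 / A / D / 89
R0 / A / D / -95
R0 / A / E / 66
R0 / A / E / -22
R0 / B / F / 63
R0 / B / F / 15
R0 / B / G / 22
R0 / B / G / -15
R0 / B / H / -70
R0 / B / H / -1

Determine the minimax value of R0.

64

C (MAX): max(-28, 64, 32) = 64
D (MAX): max(89, -95) = 89
E (MAX): max(66, -22) = 66
A (MIN): min(64, 89, 66) = 64
F (MAX): max(63, 15) = 63
G (MAX): max(22, -15) = 22
H (MAX): max(-70, -1) = -1
B (MIN): min(63, 22, -1) = -1
R0 (MAX): max(64, -1) = 64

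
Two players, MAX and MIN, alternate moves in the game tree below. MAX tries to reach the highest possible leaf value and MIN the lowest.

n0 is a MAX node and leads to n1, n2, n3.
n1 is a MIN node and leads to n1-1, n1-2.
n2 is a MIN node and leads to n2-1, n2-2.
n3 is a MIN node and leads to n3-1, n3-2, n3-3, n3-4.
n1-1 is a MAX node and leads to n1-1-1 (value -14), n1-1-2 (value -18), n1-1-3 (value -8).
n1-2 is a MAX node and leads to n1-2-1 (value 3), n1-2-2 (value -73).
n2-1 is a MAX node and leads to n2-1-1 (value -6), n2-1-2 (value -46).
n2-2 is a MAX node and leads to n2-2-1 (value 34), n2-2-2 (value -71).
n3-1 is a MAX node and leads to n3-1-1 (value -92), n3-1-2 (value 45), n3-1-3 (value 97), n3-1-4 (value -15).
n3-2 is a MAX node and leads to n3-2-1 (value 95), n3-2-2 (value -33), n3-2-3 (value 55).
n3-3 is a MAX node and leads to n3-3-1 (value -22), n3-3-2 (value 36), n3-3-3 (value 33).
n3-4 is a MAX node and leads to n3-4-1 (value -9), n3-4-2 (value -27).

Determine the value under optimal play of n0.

n1-1 (MAX): max(-14, -18, -8) = -8
n1-2 (MAX): max(3, -73) = 3
n1 (MIN): min(-8, 3) = -8
n2-1 (MAX): max(-6, -46) = -6
n2-2 (MAX): max(34, -71) = 34
n2 (MIN): min(-6, 34) = -6
n3-1 (MAX): max(-92, 45, 97, -15) = 97
n3-2 (MAX): max(95, -33, 55) = 95
n3-3 (MAX): max(-22, 36, 33) = 36
n3-4 (MAX): max(-9, -27) = -9
n3 (MIN): min(97, 95, 36, -9) = -9
n0 (MAX): max(-8, -6, -9) = -6

-6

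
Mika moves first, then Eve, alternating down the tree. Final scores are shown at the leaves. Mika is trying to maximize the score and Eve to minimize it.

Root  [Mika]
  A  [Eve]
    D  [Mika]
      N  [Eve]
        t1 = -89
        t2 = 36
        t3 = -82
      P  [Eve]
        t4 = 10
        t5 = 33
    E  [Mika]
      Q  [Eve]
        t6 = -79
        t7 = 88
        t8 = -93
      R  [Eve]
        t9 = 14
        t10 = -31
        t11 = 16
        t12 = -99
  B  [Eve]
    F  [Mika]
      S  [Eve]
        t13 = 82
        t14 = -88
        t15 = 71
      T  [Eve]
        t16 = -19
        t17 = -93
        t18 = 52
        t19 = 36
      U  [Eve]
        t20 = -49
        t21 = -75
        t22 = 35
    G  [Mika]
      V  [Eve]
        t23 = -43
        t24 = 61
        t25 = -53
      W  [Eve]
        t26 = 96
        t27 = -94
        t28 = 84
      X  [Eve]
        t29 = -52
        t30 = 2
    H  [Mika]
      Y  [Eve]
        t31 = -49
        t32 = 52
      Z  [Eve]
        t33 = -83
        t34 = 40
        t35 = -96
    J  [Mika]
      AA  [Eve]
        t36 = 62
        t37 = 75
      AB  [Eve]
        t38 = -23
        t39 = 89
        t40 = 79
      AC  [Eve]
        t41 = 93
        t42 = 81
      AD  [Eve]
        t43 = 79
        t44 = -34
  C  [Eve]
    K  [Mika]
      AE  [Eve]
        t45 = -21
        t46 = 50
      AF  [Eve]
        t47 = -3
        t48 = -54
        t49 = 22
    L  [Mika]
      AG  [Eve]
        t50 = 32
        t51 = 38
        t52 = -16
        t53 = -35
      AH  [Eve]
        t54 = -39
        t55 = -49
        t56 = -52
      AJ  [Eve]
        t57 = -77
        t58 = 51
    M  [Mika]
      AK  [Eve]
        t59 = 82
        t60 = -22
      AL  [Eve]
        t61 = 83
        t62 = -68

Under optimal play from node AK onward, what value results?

AK (Eve): min(82, -22) = -22

-22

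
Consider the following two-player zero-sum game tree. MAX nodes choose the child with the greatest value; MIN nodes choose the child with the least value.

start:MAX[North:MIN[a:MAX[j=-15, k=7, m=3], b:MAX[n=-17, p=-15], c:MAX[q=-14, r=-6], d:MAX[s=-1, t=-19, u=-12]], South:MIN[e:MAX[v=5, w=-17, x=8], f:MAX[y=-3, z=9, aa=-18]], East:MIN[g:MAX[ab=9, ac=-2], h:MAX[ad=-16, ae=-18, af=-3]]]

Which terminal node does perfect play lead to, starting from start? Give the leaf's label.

x

a (MAX): max(-15, 7, 3) = 7
b (MAX): max(-17, -15) = -15
c (MAX): max(-14, -6) = -6
d (MAX): max(-1, -19, -12) = -1
North (MIN): min(7, -15, -6, -1) = -15
e (MAX): max(5, -17, 8) = 8
f (MAX): max(-3, 9, -18) = 9
South (MIN): min(8, 9) = 8
g (MAX): max(9, -2) = 9
h (MAX): max(-16, -18, -3) = -3
East (MIN): min(9, -3) = -3
start (MAX): max(-15, 8, -3) = 8
At start, MAX picks South (highest: 8).
At South, MIN picks e (lowest: 8).
At e, MAX picks x (highest: 8).
Terminal value 8.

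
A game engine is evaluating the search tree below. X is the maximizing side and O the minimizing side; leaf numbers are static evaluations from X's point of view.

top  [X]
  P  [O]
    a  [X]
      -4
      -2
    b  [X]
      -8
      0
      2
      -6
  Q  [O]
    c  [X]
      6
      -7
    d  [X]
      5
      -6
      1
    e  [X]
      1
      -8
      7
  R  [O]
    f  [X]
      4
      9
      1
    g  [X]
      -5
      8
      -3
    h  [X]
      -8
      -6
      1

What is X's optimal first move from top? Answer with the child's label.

a (X): max(-4, -2) = -2
b (X): max(-8, 0, 2, -6) = 2
P (O): min(-2, 2) = -2
c (X): max(6, -7) = 6
d (X): max(5, -6, 1) = 5
e (X): max(1, -8, 7) = 7
Q (O): min(6, 5, 7) = 5
f (X): max(4, 9, 1) = 9
g (X): max(-5, 8, -3) = 8
h (X): max(-8, -6, 1) = 1
R (O): min(9, 8, 1) = 1
top (X): max(-2, 5, 1) = 5
X at top wants the highest of {P=-2, Q=5, R=1}, so chooses Q.

Q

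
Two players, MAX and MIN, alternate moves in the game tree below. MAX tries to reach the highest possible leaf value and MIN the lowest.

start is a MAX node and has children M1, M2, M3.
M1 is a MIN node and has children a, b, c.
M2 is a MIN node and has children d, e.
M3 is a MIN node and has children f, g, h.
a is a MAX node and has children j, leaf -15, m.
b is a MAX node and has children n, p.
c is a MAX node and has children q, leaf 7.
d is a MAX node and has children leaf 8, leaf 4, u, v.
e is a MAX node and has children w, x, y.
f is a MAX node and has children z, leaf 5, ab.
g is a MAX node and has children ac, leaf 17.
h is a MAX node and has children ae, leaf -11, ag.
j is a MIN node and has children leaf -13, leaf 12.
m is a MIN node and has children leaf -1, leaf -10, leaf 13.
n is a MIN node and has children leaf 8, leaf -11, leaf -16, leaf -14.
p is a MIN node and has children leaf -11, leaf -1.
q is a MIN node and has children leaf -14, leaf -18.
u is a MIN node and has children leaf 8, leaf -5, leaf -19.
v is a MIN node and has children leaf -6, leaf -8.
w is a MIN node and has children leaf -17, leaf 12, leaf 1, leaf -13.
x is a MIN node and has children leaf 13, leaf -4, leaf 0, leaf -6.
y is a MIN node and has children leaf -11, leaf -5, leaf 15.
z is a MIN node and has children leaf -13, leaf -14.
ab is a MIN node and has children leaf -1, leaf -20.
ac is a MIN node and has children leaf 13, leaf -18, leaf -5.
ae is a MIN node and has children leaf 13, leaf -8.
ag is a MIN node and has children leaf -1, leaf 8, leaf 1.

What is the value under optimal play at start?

j (MIN): min(-13, 12) = -13
m (MIN): min(-1, -10, 13) = -10
a (MAX): max(-13, -15, -10) = -10
n (MIN): min(8, -11, -16, -14) = -16
p (MIN): min(-11, -1) = -11
b (MAX): max(-16, -11) = -11
q (MIN): min(-14, -18) = -18
c (MAX): max(-18, 7) = 7
M1 (MIN): min(-10, -11, 7) = -11
u (MIN): min(8, -5, -19) = -19
v (MIN): min(-6, -8) = -8
d (MAX): max(8, 4, -19, -8) = 8
w (MIN): min(-17, 12, 1, -13) = -17
x (MIN): min(13, -4, 0, -6) = -6
y (MIN): min(-11, -5, 15) = -11
e (MAX): max(-17, -6, -11) = -6
M2 (MIN): min(8, -6) = -6
z (MIN): min(-13, -14) = -14
ab (MIN): min(-1, -20) = -20
f (MAX): max(-14, 5, -20) = 5
ac (MIN): min(13, -18, -5) = -18
g (MAX): max(-18, 17) = 17
ae (MIN): min(13, -8) = -8
ag (MIN): min(-1, 8, 1) = -1
h (MAX): max(-8, -11, -1) = -1
M3 (MIN): min(5, 17, -1) = -1
start (MAX): max(-11, -6, -1) = -1

-1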